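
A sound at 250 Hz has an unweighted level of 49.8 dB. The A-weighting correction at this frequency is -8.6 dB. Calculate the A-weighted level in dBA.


Given values:
  SPL = 49.8 dB
  A-weighting at 250 Hz = -8.6 dB
Formula: L_A = SPL + A_weight
L_A = 49.8 + (-8.6)
L_A = 41.2

41.2 dBA


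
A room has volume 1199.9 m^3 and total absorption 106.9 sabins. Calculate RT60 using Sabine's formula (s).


Given values:
  V = 1199.9 m^3
  A = 106.9 sabins
Formula: RT60 = 0.161 * V / A
Numerator: 0.161 * 1199.9 = 193.1839
RT60 = 193.1839 / 106.9 = 1.807

1.807 s


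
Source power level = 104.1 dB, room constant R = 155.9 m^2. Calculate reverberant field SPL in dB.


Given values:
  Lw = 104.1 dB, R = 155.9 m^2
Formula: SPL = Lw + 10 * log10(4 / R)
Compute 4 / R = 4 / 155.9 = 0.025657
Compute 10 * log10(0.025657) = -15.9079
SPL = 104.1 + (-15.9079) = 88.19

88.19 dB


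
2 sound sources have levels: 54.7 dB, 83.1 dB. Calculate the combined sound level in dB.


Formula: L_total = 10 * log10( sum(10^(Li/10)) )
  Source 1: 10^(54.7/10) = 295120.9227
  Source 2: 10^(83.1/10) = 204173794.467
Sum of linear values = 204468915.3897
L_total = 10 * log10(204468915.3897) = 83.11

83.11 dB


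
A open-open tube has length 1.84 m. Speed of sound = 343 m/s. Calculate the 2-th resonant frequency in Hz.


Given values:
  Tube type: open-open, L = 1.84 m, c = 343 m/s, n = 2
Formula: f_n = n * c / (2 * L)
Compute 2 * L = 2 * 1.84 = 3.68
f = 2 * 343 / 3.68
f = 186.41

186.41 Hz


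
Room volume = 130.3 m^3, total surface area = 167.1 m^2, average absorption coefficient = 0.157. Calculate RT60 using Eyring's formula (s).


Given values:
  V = 130.3 m^3, S = 167.1 m^2, alpha = 0.157
Formula: RT60 = 0.161 * V / (-S * ln(1 - alpha))
Compute ln(1 - 0.157) = ln(0.843) = -0.170788
Denominator: -167.1 * -0.170788 = 28.5387
Numerator: 0.161 * 130.3 = 20.9783
RT60 = 20.9783 / 28.5387 = 0.735

0.735 s


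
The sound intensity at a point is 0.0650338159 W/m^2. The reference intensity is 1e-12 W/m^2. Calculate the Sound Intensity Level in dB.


Given values:
  I = 0.0650338159 W/m^2
  I_ref = 1e-12 W/m^2
Formula: SIL = 10 * log10(I / I_ref)
Compute ratio: I / I_ref = 65033815900
Compute log10: log10(65033815900) = 10.813139
Multiply: SIL = 10 * 10.813139 = 108.13

108.13 dB


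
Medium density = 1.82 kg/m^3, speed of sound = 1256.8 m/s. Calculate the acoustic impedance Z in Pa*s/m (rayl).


Given values:
  rho = 1.82 kg/m^3
  c = 1256.8 m/s
Formula: Z = rho * c
Z = 1.82 * 1256.8
Z = 2287.38

2287.38 rayl


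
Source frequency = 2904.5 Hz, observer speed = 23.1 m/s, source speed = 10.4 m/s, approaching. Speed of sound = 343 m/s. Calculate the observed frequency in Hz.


Given values:
  f_s = 2904.5 Hz, v_o = 23.1 m/s, v_s = 10.4 m/s
  Direction: approaching
Formula: f_o = f_s * (c + v_o) / (c - v_s)
Numerator: c + v_o = 343 + 23.1 = 366.1
Denominator: c - v_s = 343 - 10.4 = 332.6
f_o = 2904.5 * 366.1 / 332.6 = 3197.05

3197.05 Hz


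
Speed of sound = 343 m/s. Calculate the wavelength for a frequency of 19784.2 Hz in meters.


Given values:
  c = 343 m/s, f = 19784.2 Hz
Formula: lambda = c / f
lambda = 343 / 19784.2
lambda = 0.0173

0.0173 m


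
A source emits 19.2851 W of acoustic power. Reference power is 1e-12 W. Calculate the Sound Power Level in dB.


Given values:
  W = 19.2851 W
  W_ref = 1e-12 W
Formula: SWL = 10 * log10(W / W_ref)
Compute ratio: W / W_ref = 19285100000000
Compute log10: log10(19285100000000) = 13.285222
Multiply: SWL = 10 * 13.285222 = 132.85

132.85 dB


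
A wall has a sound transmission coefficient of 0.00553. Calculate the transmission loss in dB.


Given values:
  tau = 0.00553
Formula: TL = 10 * log10(1 / tau)
Compute 1 / tau = 1 / 0.00553 = 180.8318
Compute log10(180.8318) = 2.257275
TL = 10 * 2.257275 = 22.57

22.57 dB


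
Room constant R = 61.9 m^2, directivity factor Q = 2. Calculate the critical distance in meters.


Given values:
  R = 61.9 m^2, Q = 2
Formula: d_c = 0.141 * sqrt(Q * R)
Compute Q * R = 2 * 61.9 = 123.8
Compute sqrt(123.8) = 11.1265
d_c = 0.141 * 11.1265 = 1.569

1.569 m


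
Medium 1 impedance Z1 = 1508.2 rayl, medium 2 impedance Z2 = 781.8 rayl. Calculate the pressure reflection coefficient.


Given values:
  Z1 = 1508.2 rayl, Z2 = 781.8 rayl
Formula: R = (Z2 - Z1) / (Z2 + Z1)
Numerator: Z2 - Z1 = 781.8 - 1508.2 = -726.4
Denominator: Z2 + Z1 = 781.8 + 1508.2 = 2290.0
R = -726.4 / 2290.0 = -0.3172

-0.3172


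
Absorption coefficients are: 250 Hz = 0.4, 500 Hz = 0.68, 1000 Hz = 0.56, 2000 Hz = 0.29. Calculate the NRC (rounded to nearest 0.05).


Given values:
  a_250 = 0.4, a_500 = 0.68
  a_1000 = 0.56, a_2000 = 0.29
Formula: NRC = (a250 + a500 + a1000 + a2000) / 4
Sum = 0.4 + 0.68 + 0.56 + 0.29 = 1.93
NRC = 1.93 / 4 = 0.4825
Rounded to nearest 0.05: 0.5

0.5


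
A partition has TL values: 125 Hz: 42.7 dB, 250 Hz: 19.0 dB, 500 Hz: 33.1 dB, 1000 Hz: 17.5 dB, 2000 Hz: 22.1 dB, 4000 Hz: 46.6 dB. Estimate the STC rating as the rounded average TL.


Given TL values at each frequency:
  125 Hz: 42.7 dB
  250 Hz: 19.0 dB
  500 Hz: 33.1 dB
  1000 Hz: 17.5 dB
  2000 Hz: 22.1 dB
  4000 Hz: 46.6 dB
Formula: STC ~ round(average of TL values)
Sum = 42.7 + 19.0 + 33.1 + 17.5 + 22.1 + 46.6 = 181.0
Average = 181.0 / 6 = 30.17
Rounded: 30

30


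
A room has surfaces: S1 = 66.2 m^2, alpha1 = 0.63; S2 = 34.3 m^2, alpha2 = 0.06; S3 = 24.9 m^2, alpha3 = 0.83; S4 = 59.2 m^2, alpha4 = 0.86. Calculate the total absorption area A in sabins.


Given surfaces:
  Surface 1: 66.2 * 0.63 = 41.706
  Surface 2: 34.3 * 0.06 = 2.058
  Surface 3: 24.9 * 0.83 = 20.667
  Surface 4: 59.2 * 0.86 = 50.912
Formula: A = sum(Si * alpha_i)
A = 41.706 + 2.058 + 20.667 + 50.912
A = 115.34

115.34 sabins


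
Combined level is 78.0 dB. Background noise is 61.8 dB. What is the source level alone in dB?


Given values:
  L_total = 78.0 dB, L_bg = 61.8 dB
Formula: L_source = 10 * log10(10^(L_total/10) - 10^(L_bg/10))
Convert to linear:
  10^(78.0/10) = 63095734.448
  10^(61.8/10) = 1513561.2484
Difference: 63095734.448 - 1513561.2484 = 61582173.1996
L_source = 10 * log10(61582173.1996) = 77.89

77.89 dB


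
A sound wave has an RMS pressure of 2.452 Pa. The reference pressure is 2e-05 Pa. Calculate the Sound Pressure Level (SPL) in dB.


Given values:
  p = 2.452 Pa
  p_ref = 2e-05 Pa
Formula: SPL = 20 * log10(p / p_ref)
Compute ratio: p / p_ref = 2.452 / 2e-05 = 122600
Compute log10: log10(122600) = 5.08849
Multiply: SPL = 20 * 5.08849 = 101.77

101.77 dB


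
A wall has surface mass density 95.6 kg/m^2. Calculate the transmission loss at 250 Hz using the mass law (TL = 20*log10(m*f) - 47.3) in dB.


Given values:
  m = 95.6 kg/m^2, f = 250 Hz
Formula: TL = 20 * log10(m * f) - 47.3
Compute m * f = 95.6 * 250 = 23900.0
Compute log10(23900.0) = 4.378398
Compute 20 * 4.378398 = 87.568
TL = 87.568 - 47.3 = 40.27

40.27 dB


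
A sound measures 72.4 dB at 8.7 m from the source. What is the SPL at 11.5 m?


Given values:
  SPL1 = 72.4 dB, r1 = 8.7 m, r2 = 11.5 m
Formula: SPL2 = SPL1 - 20 * log10(r2 / r1)
Compute ratio: r2 / r1 = 11.5 / 8.7 = 1.3218
Compute log10: log10(1.3218) = 0.121166
Compute drop: 20 * 0.121166 = 2.4233
SPL2 = 72.4 - 2.4233 = 69.98

69.98 dB


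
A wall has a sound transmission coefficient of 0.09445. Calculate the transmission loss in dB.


Given values:
  tau = 0.09445
Formula: TL = 10 * log10(1 / tau)
Compute 1 / tau = 1 / 0.09445 = 10.5876
Compute log10(10.5876) = 1.024798
TL = 10 * 1.024798 = 10.25

10.25 dB


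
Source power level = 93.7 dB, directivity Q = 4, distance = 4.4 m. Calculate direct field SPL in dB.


Given values:
  Lw = 93.7 dB, Q = 4, r = 4.4 m
Formula: SPL = Lw + 10 * log10(Q / (4 * pi * r^2))
Compute 4 * pi * r^2 = 4 * pi * 4.4^2 = 243.2849
Compute Q / denom = 4 / 243.2849 = 0.01644163
Compute 10 * log10(0.01644163) = -17.8406
SPL = 93.7 + (-17.8406) = 75.86

75.86 dB


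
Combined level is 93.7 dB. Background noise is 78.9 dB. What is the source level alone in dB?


Given values:
  L_total = 93.7 dB, L_bg = 78.9 dB
Formula: L_source = 10 * log10(10^(L_total/10) - 10^(L_bg/10))
Convert to linear:
  10^(93.7/10) = 2344228815.3199
  10^(78.9/10) = 77624711.6629
Difference: 2344228815.3199 - 77624711.6629 = 2266604103.657
L_source = 10 * log10(2266604103.657) = 93.55

93.55 dB


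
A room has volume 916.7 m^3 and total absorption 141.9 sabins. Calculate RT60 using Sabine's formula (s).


Given values:
  V = 916.7 m^3
  A = 141.9 sabins
Formula: RT60 = 0.161 * V / A
Numerator: 0.161 * 916.7 = 147.5887
RT60 = 147.5887 / 141.9 = 1.04

1.04 s


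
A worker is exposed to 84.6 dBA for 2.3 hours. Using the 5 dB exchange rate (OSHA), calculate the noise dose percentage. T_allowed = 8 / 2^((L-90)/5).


Given values:
  L = 84.6 dBA, T = 2.3 hours
Formula: T_allowed = 8 / 2^((L - 90) / 5)
Compute exponent: (84.6 - 90) / 5 = -1.08
Compute 2^(-1.08) = 0.473029
T_allowed = 8 / 0.473029 = 16.912282 hours
Dose = (T / T_allowed) * 100
Dose = (2.3 / 16.912282) * 100 = 13.6

13.6 %


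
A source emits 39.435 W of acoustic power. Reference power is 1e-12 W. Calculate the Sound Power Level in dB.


Given values:
  W = 39.435 W
  W_ref = 1e-12 W
Formula: SWL = 10 * log10(W / W_ref)
Compute ratio: W / W_ref = 39435000000000
Compute log10: log10(39435000000000) = 13.595882
Multiply: SWL = 10 * 13.595882 = 135.96

135.96 dB


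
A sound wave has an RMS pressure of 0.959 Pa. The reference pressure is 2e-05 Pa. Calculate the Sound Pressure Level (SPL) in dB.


Given values:
  p = 0.959 Pa
  p_ref = 2e-05 Pa
Formula: SPL = 20 * log10(p / p_ref)
Compute ratio: p / p_ref = 0.959 / 2e-05 = 47950
Compute log10: log10(47950) = 4.680789
Multiply: SPL = 20 * 4.680789 = 93.62

93.62 dB


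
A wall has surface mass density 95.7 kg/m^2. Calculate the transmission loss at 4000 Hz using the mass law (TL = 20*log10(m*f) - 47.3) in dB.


Given values:
  m = 95.7 kg/m^2, f = 4000 Hz
Formula: TL = 20 * log10(m * f) - 47.3
Compute m * f = 95.7 * 4000 = 382800.0
Compute log10(382800.0) = 5.582972
Compute 20 * 5.582972 = 111.6594
TL = 111.6594 - 47.3 = 64.36

64.36 dB


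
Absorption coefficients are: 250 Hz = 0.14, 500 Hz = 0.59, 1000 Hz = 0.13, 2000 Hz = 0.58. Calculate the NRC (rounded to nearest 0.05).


Given values:
  a_250 = 0.14, a_500 = 0.59
  a_1000 = 0.13, a_2000 = 0.58
Formula: NRC = (a250 + a500 + a1000 + a2000) / 4
Sum = 0.14 + 0.59 + 0.13 + 0.58 = 1.44
NRC = 1.44 / 4 = 0.36
Rounded to nearest 0.05: 0.35

0.35


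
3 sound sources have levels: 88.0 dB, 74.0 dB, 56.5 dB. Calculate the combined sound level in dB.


Formula: L_total = 10 * log10( sum(10^(Li/10)) )
  Source 1: 10^(88.0/10) = 630957344.4802
  Source 2: 10^(74.0/10) = 25118864.3151
  Source 3: 10^(56.5/10) = 446683.5922
Sum of linear values = 656522892.3875
L_total = 10 * log10(656522892.3875) = 88.17

88.17 dB


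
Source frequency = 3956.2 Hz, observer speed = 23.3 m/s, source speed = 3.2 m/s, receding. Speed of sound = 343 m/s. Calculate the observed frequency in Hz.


Given values:
  f_s = 3956.2 Hz, v_o = 23.3 m/s, v_s = 3.2 m/s
  Direction: receding
Formula: f_o = f_s * (c - v_o) / (c + v_s)
Numerator: c - v_o = 343 - 23.3 = 319.7
Denominator: c + v_s = 343 + 3.2 = 346.2
f_o = 3956.2 * 319.7 / 346.2 = 3653.37

3653.37 Hz


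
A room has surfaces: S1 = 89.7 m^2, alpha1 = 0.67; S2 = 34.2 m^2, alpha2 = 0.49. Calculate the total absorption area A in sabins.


Given surfaces:
  Surface 1: 89.7 * 0.67 = 60.099
  Surface 2: 34.2 * 0.49 = 16.758
Formula: A = sum(Si * alpha_i)
A = 60.099 + 16.758
A = 76.86

76.86 sabins


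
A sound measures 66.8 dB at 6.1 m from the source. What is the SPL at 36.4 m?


Given values:
  SPL1 = 66.8 dB, r1 = 6.1 m, r2 = 36.4 m
Formula: SPL2 = SPL1 - 20 * log10(r2 / r1)
Compute ratio: r2 / r1 = 36.4 / 6.1 = 5.9672
Compute log10: log10(5.9672) = 0.775771
Compute drop: 20 * 0.775771 = 15.5154
SPL2 = 66.8 - 15.5154 = 51.28

51.28 dB


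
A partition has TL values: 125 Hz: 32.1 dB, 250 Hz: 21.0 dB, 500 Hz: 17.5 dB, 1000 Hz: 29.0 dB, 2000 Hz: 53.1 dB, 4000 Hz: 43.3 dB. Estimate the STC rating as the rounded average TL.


Given TL values at each frequency:
  125 Hz: 32.1 dB
  250 Hz: 21.0 dB
  500 Hz: 17.5 dB
  1000 Hz: 29.0 dB
  2000 Hz: 53.1 dB
  4000 Hz: 43.3 dB
Formula: STC ~ round(average of TL values)
Sum = 32.1 + 21.0 + 17.5 + 29.0 + 53.1 + 43.3 = 196.0
Average = 196.0 / 6 = 32.67
Rounded: 33

33


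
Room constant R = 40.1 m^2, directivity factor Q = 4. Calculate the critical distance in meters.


Given values:
  R = 40.1 m^2, Q = 4
Formula: d_c = 0.141 * sqrt(Q * R)
Compute Q * R = 4 * 40.1 = 160.4
Compute sqrt(160.4) = 12.6649
d_c = 0.141 * 12.6649 = 1.786

1.786 m


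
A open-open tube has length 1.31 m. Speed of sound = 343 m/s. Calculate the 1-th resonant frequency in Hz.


Given values:
  Tube type: open-open, L = 1.31 m, c = 343 m/s, n = 1
Formula: f_n = n * c / (2 * L)
Compute 2 * L = 2 * 1.31 = 2.62
f = 1 * 343 / 2.62
f = 130.92

130.92 Hz


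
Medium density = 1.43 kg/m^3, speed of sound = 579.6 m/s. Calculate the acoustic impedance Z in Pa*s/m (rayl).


Given values:
  rho = 1.43 kg/m^3
  c = 579.6 m/s
Formula: Z = rho * c
Z = 1.43 * 579.6
Z = 828.83

828.83 rayl


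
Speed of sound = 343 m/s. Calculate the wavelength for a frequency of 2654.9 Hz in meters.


Given values:
  c = 343 m/s, f = 2654.9 Hz
Formula: lambda = c / f
lambda = 343 / 2654.9
lambda = 0.1292

0.1292 m


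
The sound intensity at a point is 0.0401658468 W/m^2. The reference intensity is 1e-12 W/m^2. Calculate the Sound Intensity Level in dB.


Given values:
  I = 0.0401658468 W/m^2
  I_ref = 1e-12 W/m^2
Formula: SIL = 10 * log10(I / I_ref)
Compute ratio: I / I_ref = 40165846800
Compute log10: log10(40165846800) = 10.603857
Multiply: SIL = 10 * 10.603857 = 106.04

106.04 dB


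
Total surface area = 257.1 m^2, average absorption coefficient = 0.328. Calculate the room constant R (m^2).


Given values:
  S = 257.1 m^2, alpha = 0.328
Formula: R = S * alpha / (1 - alpha)
Numerator: 257.1 * 0.328 = 84.3288
Denominator: 1 - 0.328 = 0.672
R = 84.3288 / 0.672 = 125.49

125.49 m^2


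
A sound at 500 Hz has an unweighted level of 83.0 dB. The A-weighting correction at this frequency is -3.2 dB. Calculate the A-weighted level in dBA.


Given values:
  SPL = 83.0 dB
  A-weighting at 500 Hz = -3.2 dB
Formula: L_A = SPL + A_weight
L_A = 83.0 + (-3.2)
L_A = 79.8

79.8 dBA


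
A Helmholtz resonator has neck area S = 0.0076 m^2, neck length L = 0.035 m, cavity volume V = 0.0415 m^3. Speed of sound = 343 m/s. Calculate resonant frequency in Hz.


Given values:
  S = 0.0076 m^2, L = 0.035 m, V = 0.0415 m^3, c = 343 m/s
Formula: f = (c / (2*pi)) * sqrt(S / (V * L))
Compute V * L = 0.0415 * 0.035 = 0.0014525
Compute S / (V * L) = 0.0076 / 0.0014525 = 5.2324
Compute sqrt(5.2324) = 2.287444
Compute c / (2*pi) = 343 / 6.283185 = 54.590148
f = 54.590148 * 2.287444 = 124.87

124.87 Hz


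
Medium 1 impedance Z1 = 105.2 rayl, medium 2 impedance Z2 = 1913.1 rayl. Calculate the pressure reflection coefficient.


Given values:
  Z1 = 105.2 rayl, Z2 = 1913.1 rayl
Formula: R = (Z2 - Z1) / (Z2 + Z1)
Numerator: Z2 - Z1 = 1913.1 - 105.2 = 1807.9
Denominator: Z2 + Z1 = 1913.1 + 105.2 = 2018.3
R = 1807.9 / 2018.3 = 0.8958

0.8958


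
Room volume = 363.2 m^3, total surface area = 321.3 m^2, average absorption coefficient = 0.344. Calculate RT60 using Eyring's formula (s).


Given values:
  V = 363.2 m^3, S = 321.3 m^2, alpha = 0.344
Formula: RT60 = 0.161 * V / (-S * ln(1 - alpha))
Compute ln(1 - 0.344) = ln(0.656) = -0.421594
Denominator: -321.3 * -0.421594 = 135.4582
Numerator: 0.161 * 363.2 = 58.4752
RT60 = 58.4752 / 135.4582 = 0.432

0.432 s


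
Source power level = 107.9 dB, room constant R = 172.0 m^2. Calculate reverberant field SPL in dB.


Given values:
  Lw = 107.9 dB, R = 172.0 m^2
Formula: SPL = Lw + 10 * log10(4 / R)
Compute 4 / R = 4 / 172.0 = 0.023256
Compute 10 * log10(0.023256) = -16.3346
SPL = 107.9 + (-16.3346) = 91.57

91.57 dB


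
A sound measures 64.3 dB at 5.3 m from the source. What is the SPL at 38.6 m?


Given values:
  SPL1 = 64.3 dB, r1 = 5.3 m, r2 = 38.6 m
Formula: SPL2 = SPL1 - 20 * log10(r2 / r1)
Compute ratio: r2 / r1 = 38.6 / 5.3 = 7.283
Compute log10: log10(7.283) = 0.86231
Compute drop: 20 * 0.86231 = 17.2462
SPL2 = 64.3 - 17.2462 = 47.05

47.05 dB


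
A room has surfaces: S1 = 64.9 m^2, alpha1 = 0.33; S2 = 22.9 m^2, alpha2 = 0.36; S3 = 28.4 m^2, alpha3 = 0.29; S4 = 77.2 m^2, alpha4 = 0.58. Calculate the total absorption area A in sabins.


Given surfaces:
  Surface 1: 64.9 * 0.33 = 21.417
  Surface 2: 22.9 * 0.36 = 8.244
  Surface 3: 28.4 * 0.29 = 8.236
  Surface 4: 77.2 * 0.58 = 44.776
Formula: A = sum(Si * alpha_i)
A = 21.417 + 8.244 + 8.236 + 44.776
A = 82.67

82.67 sabins


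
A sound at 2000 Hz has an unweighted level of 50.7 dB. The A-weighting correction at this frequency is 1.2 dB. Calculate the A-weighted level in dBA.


Given values:
  SPL = 50.7 dB
  A-weighting at 2000 Hz = 1.2 dB
Formula: L_A = SPL + A_weight
L_A = 50.7 + (1.2)
L_A = 51.9

51.9 dBA


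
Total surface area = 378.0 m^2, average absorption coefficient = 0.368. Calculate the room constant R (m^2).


Given values:
  S = 378.0 m^2, alpha = 0.368
Formula: R = S * alpha / (1 - alpha)
Numerator: 378.0 * 0.368 = 139.104
Denominator: 1 - 0.368 = 0.632
R = 139.104 / 0.632 = 220.1

220.1 m^2


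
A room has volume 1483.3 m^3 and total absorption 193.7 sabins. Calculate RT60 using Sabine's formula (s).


Given values:
  V = 1483.3 m^3
  A = 193.7 sabins
Formula: RT60 = 0.161 * V / A
Numerator: 0.161 * 1483.3 = 238.8113
RT60 = 238.8113 / 193.7 = 1.233

1.233 s


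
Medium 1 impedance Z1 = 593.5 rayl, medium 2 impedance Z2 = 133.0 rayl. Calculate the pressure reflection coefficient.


Given values:
  Z1 = 593.5 rayl, Z2 = 133.0 rayl
Formula: R = (Z2 - Z1) / (Z2 + Z1)
Numerator: Z2 - Z1 = 133.0 - 593.5 = -460.5
Denominator: Z2 + Z1 = 133.0 + 593.5 = 726.5
R = -460.5 / 726.5 = -0.6339

-0.6339


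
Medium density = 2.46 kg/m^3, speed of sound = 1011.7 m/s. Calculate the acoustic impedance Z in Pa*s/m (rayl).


Given values:
  rho = 2.46 kg/m^3
  c = 1011.7 m/s
Formula: Z = rho * c
Z = 2.46 * 1011.7
Z = 2488.78

2488.78 rayl


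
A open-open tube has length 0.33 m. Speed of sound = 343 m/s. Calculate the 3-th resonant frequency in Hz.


Given values:
  Tube type: open-open, L = 0.33 m, c = 343 m/s, n = 3
Formula: f_n = n * c / (2 * L)
Compute 2 * L = 2 * 0.33 = 0.66
f = 3 * 343 / 0.66
f = 1559.09

1559.09 Hz


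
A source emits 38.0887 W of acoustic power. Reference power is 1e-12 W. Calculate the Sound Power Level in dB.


Given values:
  W = 38.0887 W
  W_ref = 1e-12 W
Formula: SWL = 10 * log10(W / W_ref)
Compute ratio: W / W_ref = 38088700000000
Compute log10: log10(38088700000000) = 13.580796
Multiply: SWL = 10 * 13.580796 = 135.81

135.81 dB


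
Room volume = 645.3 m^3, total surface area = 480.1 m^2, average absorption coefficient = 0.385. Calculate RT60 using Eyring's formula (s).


Given values:
  V = 645.3 m^3, S = 480.1 m^2, alpha = 0.385
Formula: RT60 = 0.161 * V / (-S * ln(1 - alpha))
Compute ln(1 - 0.385) = ln(0.615) = -0.486133
Denominator: -480.1 * -0.486133 = 233.3925
Numerator: 0.161 * 645.3 = 103.8933
RT60 = 103.8933 / 233.3925 = 0.445

0.445 s


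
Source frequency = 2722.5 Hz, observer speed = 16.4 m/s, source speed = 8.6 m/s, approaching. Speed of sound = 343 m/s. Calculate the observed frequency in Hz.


Given values:
  f_s = 2722.5 Hz, v_o = 16.4 m/s, v_s = 8.6 m/s
  Direction: approaching
Formula: f_o = f_s * (c + v_o) / (c - v_s)
Numerator: c + v_o = 343 + 16.4 = 359.4
Denominator: c - v_s = 343 - 8.6 = 334.4
f_o = 2722.5 * 359.4 / 334.4 = 2926.04

2926.04 Hz


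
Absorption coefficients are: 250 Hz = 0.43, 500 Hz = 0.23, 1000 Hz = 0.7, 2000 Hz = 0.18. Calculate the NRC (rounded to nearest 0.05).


Given values:
  a_250 = 0.43, a_500 = 0.23
  a_1000 = 0.7, a_2000 = 0.18
Formula: NRC = (a250 + a500 + a1000 + a2000) / 4
Sum = 0.43 + 0.23 + 0.7 + 0.18 = 1.54
NRC = 1.54 / 4 = 0.385
Rounded to nearest 0.05: 0.4

0.4


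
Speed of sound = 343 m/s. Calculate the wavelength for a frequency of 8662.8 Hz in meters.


Given values:
  c = 343 m/s, f = 8662.8 Hz
Formula: lambda = c / f
lambda = 343 / 8662.8
lambda = 0.0396

0.0396 m


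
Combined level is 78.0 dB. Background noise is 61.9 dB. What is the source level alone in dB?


Given values:
  L_total = 78.0 dB, L_bg = 61.9 dB
Formula: L_source = 10 * log10(10^(L_total/10) - 10^(L_bg/10))
Convert to linear:
  10^(78.0/10) = 63095734.448
  10^(61.9/10) = 1548816.6189
Difference: 63095734.448 - 1548816.6189 = 61546917.8291
L_source = 10 * log10(61546917.8291) = 77.89

77.89 dB


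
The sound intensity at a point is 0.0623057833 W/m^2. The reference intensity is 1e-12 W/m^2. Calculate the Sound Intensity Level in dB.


Given values:
  I = 0.0623057833 W/m^2
  I_ref = 1e-12 W/m^2
Formula: SIL = 10 * log10(I / I_ref)
Compute ratio: I / I_ref = 62305783300
Compute log10: log10(62305783300) = 10.794528
Multiply: SIL = 10 * 10.794528 = 107.95

107.95 dB


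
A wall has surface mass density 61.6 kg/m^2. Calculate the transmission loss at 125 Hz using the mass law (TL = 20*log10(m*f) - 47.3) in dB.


Given values:
  m = 61.6 kg/m^2, f = 125 Hz
Formula: TL = 20 * log10(m * f) - 47.3
Compute m * f = 61.6 * 125 = 7700.0
Compute log10(7700.0) = 3.886491
Compute 20 * 3.886491 = 77.7298
TL = 77.7298 - 47.3 = 30.43

30.43 dB


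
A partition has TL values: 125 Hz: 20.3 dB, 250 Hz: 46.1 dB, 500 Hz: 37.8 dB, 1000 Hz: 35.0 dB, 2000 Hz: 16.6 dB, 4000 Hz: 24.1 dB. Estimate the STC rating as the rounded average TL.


Given TL values at each frequency:
  125 Hz: 20.3 dB
  250 Hz: 46.1 dB
  500 Hz: 37.8 dB
  1000 Hz: 35.0 dB
  2000 Hz: 16.6 dB
  4000 Hz: 24.1 dB
Formula: STC ~ round(average of TL values)
Sum = 20.3 + 46.1 + 37.8 + 35.0 + 16.6 + 24.1 = 179.9
Average = 179.9 / 6 = 29.98
Rounded: 30

30


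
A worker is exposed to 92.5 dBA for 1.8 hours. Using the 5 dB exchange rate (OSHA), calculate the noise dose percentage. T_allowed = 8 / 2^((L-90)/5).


Given values:
  L = 92.5 dBA, T = 1.8 hours
Formula: T_allowed = 8 / 2^((L - 90) / 5)
Compute exponent: (92.5 - 90) / 5 = 0.5
Compute 2^(0.5) = 1.414214
T_allowed = 8 / 1.414214 = 5.656852 hours
Dose = (T / T_allowed) * 100
Dose = (1.8 / 5.656852) * 100 = 31.82

31.82 %


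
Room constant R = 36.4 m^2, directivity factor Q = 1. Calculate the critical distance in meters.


Given values:
  R = 36.4 m^2, Q = 1
Formula: d_c = 0.141 * sqrt(Q * R)
Compute Q * R = 1 * 36.4 = 36.4
Compute sqrt(36.4) = 6.0332
d_c = 0.141 * 6.0332 = 0.851

0.851 m


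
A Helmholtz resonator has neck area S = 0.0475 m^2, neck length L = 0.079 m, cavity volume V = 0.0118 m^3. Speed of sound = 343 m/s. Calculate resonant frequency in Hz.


Given values:
  S = 0.0475 m^2, L = 0.079 m, V = 0.0118 m^3, c = 343 m/s
Formula: f = (c / (2*pi)) * sqrt(S / (V * L))
Compute V * L = 0.0118 * 0.079 = 0.0009322
Compute S / (V * L) = 0.0475 / 0.0009322 = 50.9547
Compute sqrt(50.9547) = 7.138256
Compute c / (2*pi) = 343 / 6.283185 = 54.590148
f = 54.590148 * 7.138256 = 389.68

389.68 Hz


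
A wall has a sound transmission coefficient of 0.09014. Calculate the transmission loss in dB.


Given values:
  tau = 0.09014
Formula: TL = 10 * log10(1 / tau)
Compute 1 / tau = 1 / 0.09014 = 11.0939
Compute log10(11.0939) = 1.045084
TL = 10 * 1.045084 = 10.45

10.45 dB


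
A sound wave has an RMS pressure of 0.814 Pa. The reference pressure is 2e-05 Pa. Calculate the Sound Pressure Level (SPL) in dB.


Given values:
  p = 0.814 Pa
  p_ref = 2e-05 Pa
Formula: SPL = 20 * log10(p / p_ref)
Compute ratio: p / p_ref = 0.814 / 2e-05 = 40700
Compute log10: log10(40700) = 4.609594
Multiply: SPL = 20 * 4.609594 = 92.19

92.19 dB


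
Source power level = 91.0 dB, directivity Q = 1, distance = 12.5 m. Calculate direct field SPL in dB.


Given values:
  Lw = 91.0 dB, Q = 1, r = 12.5 m
Formula: SPL = Lw + 10 * log10(Q / (4 * pi * r^2))
Compute 4 * pi * r^2 = 4 * pi * 12.5^2 = 1963.4954
Compute Q / denom = 1 / 1963.4954 = 0.0005093
Compute 10 * log10(0.0005093) = -32.9303
SPL = 91.0 + (-32.9303) = 58.07

58.07 dB


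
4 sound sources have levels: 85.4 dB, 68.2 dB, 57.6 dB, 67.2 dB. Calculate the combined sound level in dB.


Formula: L_total = 10 * log10( sum(10^(Li/10)) )
  Source 1: 10^(85.4/10) = 346736850.4525
  Source 2: 10^(68.2/10) = 6606934.4801
  Source 3: 10^(57.6/10) = 575439.9373
  Source 4: 10^(67.2/10) = 5248074.6025
Sum of linear values = 359167299.4724
L_total = 10 * log10(359167299.4724) = 85.55

85.55 dB


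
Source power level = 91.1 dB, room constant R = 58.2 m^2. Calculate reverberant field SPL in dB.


Given values:
  Lw = 91.1 dB, R = 58.2 m^2
Formula: SPL = Lw + 10 * log10(4 / R)
Compute 4 / R = 4 / 58.2 = 0.068729
Compute 10 * log10(0.068729) = -11.6286
SPL = 91.1 + (-11.6286) = 79.47

79.47 dB


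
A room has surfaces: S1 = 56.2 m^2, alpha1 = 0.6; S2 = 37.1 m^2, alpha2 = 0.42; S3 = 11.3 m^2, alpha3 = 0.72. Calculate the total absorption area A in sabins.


Given surfaces:
  Surface 1: 56.2 * 0.6 = 33.72
  Surface 2: 37.1 * 0.42 = 15.582
  Surface 3: 11.3 * 0.72 = 8.136
Formula: A = sum(Si * alpha_i)
A = 33.72 + 15.582 + 8.136
A = 57.44

57.44 sabins


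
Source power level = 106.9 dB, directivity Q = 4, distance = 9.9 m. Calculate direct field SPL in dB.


Given values:
  Lw = 106.9 dB, Q = 4, r = 9.9 m
Formula: SPL = Lw + 10 * log10(Q / (4 * pi * r^2))
Compute 4 * pi * r^2 = 4 * pi * 9.9^2 = 1231.63
Compute Q / denom = 4 / 1231.63 = 0.00324773
Compute 10 * log10(0.00324773) = -24.8842
SPL = 106.9 + (-24.8842) = 82.02

82.02 dB


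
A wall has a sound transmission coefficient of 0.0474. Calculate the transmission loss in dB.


Given values:
  tau = 0.0474
Formula: TL = 10 * log10(1 / tau)
Compute 1 / tau = 1 / 0.0474 = 21.097
Compute log10(21.097) = 1.324221
TL = 10 * 1.324221 = 13.24

13.24 dB


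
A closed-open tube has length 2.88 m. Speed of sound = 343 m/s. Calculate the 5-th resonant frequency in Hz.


Given values:
  Tube type: closed-open, L = 2.88 m, c = 343 m/s, n = 5
Formula: f_n = (2n - 1) * c / (4 * L)
Compute 2n - 1 = 2*5 - 1 = 9
Compute 4 * L = 4 * 2.88 = 11.52
f = 9 * 343 / 11.52
f = 267.97

267.97 Hz


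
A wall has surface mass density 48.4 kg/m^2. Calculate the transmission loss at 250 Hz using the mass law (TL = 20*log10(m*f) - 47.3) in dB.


Given values:
  m = 48.4 kg/m^2, f = 250 Hz
Formula: TL = 20 * log10(m * f) - 47.3
Compute m * f = 48.4 * 250 = 12100.0
Compute log10(12100.0) = 4.082785
Compute 20 * 4.082785 = 81.6557
TL = 81.6557 - 47.3 = 34.36

34.36 dB


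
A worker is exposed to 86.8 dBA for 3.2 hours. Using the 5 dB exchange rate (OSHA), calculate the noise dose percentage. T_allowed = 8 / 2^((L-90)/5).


Given values:
  L = 86.8 dBA, T = 3.2 hours
Formula: T_allowed = 8 / 2^((L - 90) / 5)
Compute exponent: (86.8 - 90) / 5 = -0.64
Compute 2^(-0.64) = 0.641713
T_allowed = 8 / 0.641713 = 12.466632 hours
Dose = (T / T_allowed) * 100
Dose = (3.2 / 12.466632) * 100 = 25.67

25.67 %


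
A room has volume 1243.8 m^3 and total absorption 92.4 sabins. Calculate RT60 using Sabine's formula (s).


Given values:
  V = 1243.8 m^3
  A = 92.4 sabins
Formula: RT60 = 0.161 * V / A
Numerator: 0.161 * 1243.8 = 200.2518
RT60 = 200.2518 / 92.4 = 2.167

2.167 s


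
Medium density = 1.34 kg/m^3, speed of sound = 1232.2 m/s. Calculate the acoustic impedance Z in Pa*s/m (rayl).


Given values:
  rho = 1.34 kg/m^3
  c = 1232.2 m/s
Formula: Z = rho * c
Z = 1.34 * 1232.2
Z = 1651.15

1651.15 rayl


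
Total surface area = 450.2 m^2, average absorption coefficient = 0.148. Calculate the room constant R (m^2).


Given values:
  S = 450.2 m^2, alpha = 0.148
Formula: R = S * alpha / (1 - alpha)
Numerator: 450.2 * 0.148 = 66.6296
Denominator: 1 - 0.148 = 0.852
R = 66.6296 / 0.852 = 78.2

78.2 m^2


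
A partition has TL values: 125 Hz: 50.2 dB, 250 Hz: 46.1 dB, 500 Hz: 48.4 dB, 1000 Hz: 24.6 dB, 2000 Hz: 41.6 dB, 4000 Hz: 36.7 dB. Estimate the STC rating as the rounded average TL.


Given TL values at each frequency:
  125 Hz: 50.2 dB
  250 Hz: 46.1 dB
  500 Hz: 48.4 dB
  1000 Hz: 24.6 dB
  2000 Hz: 41.6 dB
  4000 Hz: 36.7 dB
Formula: STC ~ round(average of TL values)
Sum = 50.2 + 46.1 + 48.4 + 24.6 + 41.6 + 36.7 = 247.6
Average = 247.6 / 6 = 41.27
Rounded: 41

41


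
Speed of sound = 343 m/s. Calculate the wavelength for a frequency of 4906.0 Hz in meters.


Given values:
  c = 343 m/s, f = 4906.0 Hz
Formula: lambda = c / f
lambda = 343 / 4906.0
lambda = 0.0699

0.0699 m


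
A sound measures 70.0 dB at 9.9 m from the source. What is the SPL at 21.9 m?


Given values:
  SPL1 = 70.0 dB, r1 = 9.9 m, r2 = 21.9 m
Formula: SPL2 = SPL1 - 20 * log10(r2 / r1)
Compute ratio: r2 / r1 = 21.9 / 9.9 = 2.2121
Compute log10: log10(2.2121) = 0.344805
Compute drop: 20 * 0.344805 = 6.8961
SPL2 = 70.0 - 6.8961 = 63.1

63.1 dB


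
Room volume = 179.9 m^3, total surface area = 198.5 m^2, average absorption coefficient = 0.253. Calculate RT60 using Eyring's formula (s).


Given values:
  V = 179.9 m^3, S = 198.5 m^2, alpha = 0.253
Formula: RT60 = 0.161 * V / (-S * ln(1 - alpha))
Compute ln(1 - 0.253) = ln(0.747) = -0.29169
Denominator: -198.5 * -0.29169 = 57.9005
Numerator: 0.161 * 179.9 = 28.9639
RT60 = 28.9639 / 57.9005 = 0.5

0.5 s


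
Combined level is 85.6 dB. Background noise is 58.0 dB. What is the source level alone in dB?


Given values:
  L_total = 85.6 dB, L_bg = 58.0 dB
Formula: L_source = 10 * log10(10^(L_total/10) - 10^(L_bg/10))
Convert to linear:
  10^(85.6/10) = 363078054.7701
  10^(58.0/10) = 630957.3445
Difference: 363078054.7701 - 630957.3445 = 362447097.4256
L_source = 10 * log10(362447097.4256) = 85.59

85.59 dB


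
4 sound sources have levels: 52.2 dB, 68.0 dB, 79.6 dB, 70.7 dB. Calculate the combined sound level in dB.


Formula: L_total = 10 * log10( sum(10^(Li/10)) )
  Source 1: 10^(52.2/10) = 165958.6907
  Source 2: 10^(68.0/10) = 6309573.4448
  Source 3: 10^(79.6/10) = 91201083.9356
  Source 4: 10^(70.7/10) = 11748975.5494
Sum of linear values = 109425591.6205
L_total = 10 * log10(109425591.6205) = 80.39

80.39 dB


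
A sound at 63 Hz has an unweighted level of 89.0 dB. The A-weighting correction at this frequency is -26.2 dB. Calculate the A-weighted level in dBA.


Given values:
  SPL = 89.0 dB
  A-weighting at 63 Hz = -26.2 dB
Formula: L_A = SPL + A_weight
L_A = 89.0 + (-26.2)
L_A = 62.8

62.8 dBA


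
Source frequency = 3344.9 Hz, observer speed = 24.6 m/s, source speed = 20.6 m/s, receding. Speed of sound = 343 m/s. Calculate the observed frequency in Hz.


Given values:
  f_s = 3344.9 Hz, v_o = 24.6 m/s, v_s = 20.6 m/s
  Direction: receding
Formula: f_o = f_s * (c - v_o) / (c + v_s)
Numerator: c - v_o = 343 - 24.6 = 318.4
Denominator: c + v_s = 343 + 20.6 = 363.6
f_o = 3344.9 * 318.4 / 363.6 = 2929.09

2929.09 Hz


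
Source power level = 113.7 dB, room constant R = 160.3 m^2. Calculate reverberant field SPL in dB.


Given values:
  Lw = 113.7 dB, R = 160.3 m^2
Formula: SPL = Lw + 10 * log10(4 / R)
Compute 4 / R = 4 / 160.3 = 0.024953
Compute 10 * log10(0.024953) = -16.0288
SPL = 113.7 + (-16.0288) = 97.67

97.67 dB


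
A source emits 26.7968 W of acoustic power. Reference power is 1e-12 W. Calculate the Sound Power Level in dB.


Given values:
  W = 26.7968 W
  W_ref = 1e-12 W
Formula: SWL = 10 * log10(W / W_ref)
Compute ratio: W / W_ref = 26796800000000
Compute log10: log10(26796800000000) = 13.428083
Multiply: SWL = 10 * 13.428083 = 134.28

134.28 dB


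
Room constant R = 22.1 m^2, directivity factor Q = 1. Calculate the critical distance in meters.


Given values:
  R = 22.1 m^2, Q = 1
Formula: d_c = 0.141 * sqrt(Q * R)
Compute Q * R = 1 * 22.1 = 22.1
Compute sqrt(22.1) = 4.7011
d_c = 0.141 * 4.7011 = 0.663

0.663 m


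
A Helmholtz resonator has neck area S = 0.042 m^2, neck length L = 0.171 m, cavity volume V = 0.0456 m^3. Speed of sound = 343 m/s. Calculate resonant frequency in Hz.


Given values:
  S = 0.042 m^2, L = 0.171 m, V = 0.0456 m^3, c = 343 m/s
Formula: f = (c / (2*pi)) * sqrt(S / (V * L))
Compute V * L = 0.0456 * 0.171 = 0.0077976
Compute S / (V * L) = 0.042 / 0.0077976 = 5.3863
Compute sqrt(5.3863) = 2.32084
Compute c / (2*pi) = 343 / 6.283185 = 54.590148
f = 54.590148 * 2.32084 = 126.69

126.69 Hz


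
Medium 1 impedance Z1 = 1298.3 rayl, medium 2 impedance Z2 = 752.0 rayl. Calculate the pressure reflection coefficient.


Given values:
  Z1 = 1298.3 rayl, Z2 = 752.0 rayl
Formula: R = (Z2 - Z1) / (Z2 + Z1)
Numerator: Z2 - Z1 = 752.0 - 1298.3 = -546.3
Denominator: Z2 + Z1 = 752.0 + 1298.3 = 2050.3
R = -546.3 / 2050.3 = -0.2664

-0.2664


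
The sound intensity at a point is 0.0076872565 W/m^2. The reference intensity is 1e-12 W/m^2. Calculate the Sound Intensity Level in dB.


Given values:
  I = 0.0076872565 W/m^2
  I_ref = 1e-12 W/m^2
Formula: SIL = 10 * log10(I / I_ref)
Compute ratio: I / I_ref = 7687256500
Compute log10: log10(7687256500) = 9.885771
Multiply: SIL = 10 * 9.885771 = 98.86

98.86 dB


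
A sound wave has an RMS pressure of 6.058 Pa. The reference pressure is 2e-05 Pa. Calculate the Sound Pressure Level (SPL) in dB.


Given values:
  p = 6.058 Pa
  p_ref = 2e-05 Pa
Formula: SPL = 20 * log10(p / p_ref)
Compute ratio: p / p_ref = 6.058 / 2e-05 = 302900
Compute log10: log10(302900) = 5.481299
Multiply: SPL = 20 * 5.481299 = 109.63

109.63 dB


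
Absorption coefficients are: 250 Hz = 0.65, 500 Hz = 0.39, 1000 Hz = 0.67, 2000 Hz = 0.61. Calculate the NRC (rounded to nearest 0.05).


Given values:
  a_250 = 0.65, a_500 = 0.39
  a_1000 = 0.67, a_2000 = 0.61
Formula: NRC = (a250 + a500 + a1000 + a2000) / 4
Sum = 0.65 + 0.39 + 0.67 + 0.61 = 2.32
NRC = 2.32 / 4 = 0.58
Rounded to nearest 0.05: 0.6

0.6


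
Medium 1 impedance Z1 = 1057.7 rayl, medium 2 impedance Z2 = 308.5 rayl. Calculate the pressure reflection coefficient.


Given values:
  Z1 = 1057.7 rayl, Z2 = 308.5 rayl
Formula: R = (Z2 - Z1) / (Z2 + Z1)
Numerator: Z2 - Z1 = 308.5 - 1057.7 = -749.2
Denominator: Z2 + Z1 = 308.5 + 1057.7 = 1366.2
R = -749.2 / 1366.2 = -0.5484

-0.5484


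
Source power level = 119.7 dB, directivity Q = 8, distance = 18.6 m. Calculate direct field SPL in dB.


Given values:
  Lw = 119.7 dB, Q = 8, r = 18.6 m
Formula: SPL = Lw + 10 * log10(Q / (4 * pi * r^2))
Compute 4 * pi * r^2 = 4 * pi * 18.6^2 = 4347.4616
Compute Q / denom = 8 / 4347.4616 = 0.00184015
Compute 10 * log10(0.00184015) = -27.3515
SPL = 119.7 + (-27.3515) = 92.35

92.35 dB


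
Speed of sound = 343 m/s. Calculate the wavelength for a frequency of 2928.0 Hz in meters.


Given values:
  c = 343 m/s, f = 2928.0 Hz
Formula: lambda = c / f
lambda = 343 / 2928.0
lambda = 0.1171

0.1171 m


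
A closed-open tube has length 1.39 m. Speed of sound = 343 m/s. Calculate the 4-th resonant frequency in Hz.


Given values:
  Tube type: closed-open, L = 1.39 m, c = 343 m/s, n = 4
Formula: f_n = (2n - 1) * c / (4 * L)
Compute 2n - 1 = 2*4 - 1 = 7
Compute 4 * L = 4 * 1.39 = 5.56
f = 7 * 343 / 5.56
f = 431.83

431.83 Hz


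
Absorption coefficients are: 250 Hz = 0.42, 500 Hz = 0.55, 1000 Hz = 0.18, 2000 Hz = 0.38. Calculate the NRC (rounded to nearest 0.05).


Given values:
  a_250 = 0.42, a_500 = 0.55
  a_1000 = 0.18, a_2000 = 0.38
Formula: NRC = (a250 + a500 + a1000 + a2000) / 4
Sum = 0.42 + 0.55 + 0.18 + 0.38 = 1.53
NRC = 1.53 / 4 = 0.3825
Rounded to nearest 0.05: 0.4

0.4


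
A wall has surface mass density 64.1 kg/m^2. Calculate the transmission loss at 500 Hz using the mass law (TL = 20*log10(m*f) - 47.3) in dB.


Given values:
  m = 64.1 kg/m^2, f = 500 Hz
Formula: TL = 20 * log10(m * f) - 47.3
Compute m * f = 64.1 * 500 = 32050.0
Compute log10(32050.0) = 4.505828
Compute 20 * 4.505828 = 90.1166
TL = 90.1166 - 47.3 = 42.82

42.82 dB


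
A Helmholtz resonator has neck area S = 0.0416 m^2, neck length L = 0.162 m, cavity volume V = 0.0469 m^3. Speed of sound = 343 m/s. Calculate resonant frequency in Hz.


Given values:
  S = 0.0416 m^2, L = 0.162 m, V = 0.0469 m^3, c = 343 m/s
Formula: f = (c / (2*pi)) * sqrt(S / (V * L))
Compute V * L = 0.0469 * 0.162 = 0.0075978
Compute S / (V * L) = 0.0416 / 0.0075978 = 5.4753
Compute sqrt(5.4753) = 2.339936
Compute c / (2*pi) = 343 / 6.283185 = 54.590148
f = 54.590148 * 2.339936 = 127.74

127.74 Hz


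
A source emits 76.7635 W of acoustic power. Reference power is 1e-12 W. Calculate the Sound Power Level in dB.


Given values:
  W = 76.7635 W
  W_ref = 1e-12 W
Formula: SWL = 10 * log10(W / W_ref)
Compute ratio: W / W_ref = 76763500000000
Compute log10: log10(76763500000000) = 13.885155
Multiply: SWL = 10 * 13.885155 = 138.85

138.85 dB


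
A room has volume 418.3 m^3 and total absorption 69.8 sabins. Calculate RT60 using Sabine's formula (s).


Given values:
  V = 418.3 m^3
  A = 69.8 sabins
Formula: RT60 = 0.161 * V / A
Numerator: 0.161 * 418.3 = 67.3463
RT60 = 67.3463 / 69.8 = 0.965

0.965 s


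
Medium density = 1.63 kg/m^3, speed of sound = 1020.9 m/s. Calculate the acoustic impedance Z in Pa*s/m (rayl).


Given values:
  rho = 1.63 kg/m^3
  c = 1020.9 m/s
Formula: Z = rho * c
Z = 1.63 * 1020.9
Z = 1664.07

1664.07 rayl


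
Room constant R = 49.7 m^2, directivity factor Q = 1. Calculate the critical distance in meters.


Given values:
  R = 49.7 m^2, Q = 1
Formula: d_c = 0.141 * sqrt(Q * R)
Compute Q * R = 1 * 49.7 = 49.7
Compute sqrt(49.7) = 7.0498
d_c = 0.141 * 7.0498 = 0.994

0.994 m


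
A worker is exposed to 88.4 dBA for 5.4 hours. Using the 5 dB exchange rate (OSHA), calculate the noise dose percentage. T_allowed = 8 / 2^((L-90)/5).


Given values:
  L = 88.4 dBA, T = 5.4 hours
Formula: T_allowed = 8 / 2^((L - 90) / 5)
Compute exponent: (88.4 - 90) / 5 = -0.32
Compute 2^(-0.32) = 0.80107
T_allowed = 8 / 0.80107 = 9.986643 hours
Dose = (T / T_allowed) * 100
Dose = (5.4 / 9.986643) * 100 = 54.07

54.07 %


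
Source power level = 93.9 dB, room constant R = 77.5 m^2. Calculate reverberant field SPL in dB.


Given values:
  Lw = 93.9 dB, R = 77.5 m^2
Formula: SPL = Lw + 10 * log10(4 / R)
Compute 4 / R = 4 / 77.5 = 0.051613
Compute 10 * log10(0.051613) = -12.8724
SPL = 93.9 + (-12.8724) = 81.03

81.03 dB


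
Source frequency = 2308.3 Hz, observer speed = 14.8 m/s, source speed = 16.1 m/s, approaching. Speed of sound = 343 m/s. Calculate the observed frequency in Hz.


Given values:
  f_s = 2308.3 Hz, v_o = 14.8 m/s, v_s = 16.1 m/s
  Direction: approaching
Formula: f_o = f_s * (c + v_o) / (c - v_s)
Numerator: c + v_o = 343 + 14.8 = 357.8
Denominator: c - v_s = 343 - 16.1 = 326.9
f_o = 2308.3 * 357.8 / 326.9 = 2526.49

2526.49 Hz


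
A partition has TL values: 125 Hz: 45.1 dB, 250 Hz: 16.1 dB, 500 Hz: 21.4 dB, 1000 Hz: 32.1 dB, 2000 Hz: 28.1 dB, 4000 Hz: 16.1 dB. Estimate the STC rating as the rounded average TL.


Given TL values at each frequency:
  125 Hz: 45.1 dB
  250 Hz: 16.1 dB
  500 Hz: 21.4 dB
  1000 Hz: 32.1 dB
  2000 Hz: 28.1 dB
  4000 Hz: 16.1 dB
Formula: STC ~ round(average of TL values)
Sum = 45.1 + 16.1 + 21.4 + 32.1 + 28.1 + 16.1 = 158.9
Average = 158.9 / 6 = 26.48
Rounded: 26

26


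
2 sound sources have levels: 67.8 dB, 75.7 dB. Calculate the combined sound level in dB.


Formula: L_total = 10 * log10( sum(10^(Li/10)) )
  Source 1: 10^(67.8/10) = 6025595.8607
  Source 2: 10^(75.7/10) = 37153522.9097
Sum of linear values = 43179118.7704
L_total = 10 * log10(43179118.7704) = 76.35

76.35 dB


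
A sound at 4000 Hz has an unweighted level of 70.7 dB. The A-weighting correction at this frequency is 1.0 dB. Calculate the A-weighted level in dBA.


Given values:
  SPL = 70.7 dB
  A-weighting at 4000 Hz = 1.0 dB
Formula: L_A = SPL + A_weight
L_A = 70.7 + (1.0)
L_A = 71.7

71.7 dBA


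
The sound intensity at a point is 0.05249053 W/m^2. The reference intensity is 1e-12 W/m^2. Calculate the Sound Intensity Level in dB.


Given values:
  I = 0.05249053 W/m^2
  I_ref = 1e-12 W/m^2
Formula: SIL = 10 * log10(I / I_ref)
Compute ratio: I / I_ref = 52490530000
Compute log10: log10(52490530000) = 10.720081
Multiply: SIL = 10 * 10.720081 = 107.2

107.2 dB
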